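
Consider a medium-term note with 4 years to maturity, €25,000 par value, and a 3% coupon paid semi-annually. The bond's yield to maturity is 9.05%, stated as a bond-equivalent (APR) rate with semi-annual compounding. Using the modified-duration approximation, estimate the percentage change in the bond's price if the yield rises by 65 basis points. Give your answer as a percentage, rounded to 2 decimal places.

Periodic yield y = 0.04525. Modified duration first:
  t   CF        PV=CF/(1+0.04525)^t    t·PV
  1       375.00       358.7658       358.7658
  2       375.00       343.2345       686.4690
  3       375.00       328.3755       985.1265
  4       375.00       314.1598     1,256.6391
  5       375.00       300.5594     1,502.7972
  6       375.00       287.5479     1,725.2874
  7       375.00       275.0996     1,925.6975
  8    25,375.00    17,809.2094   142,473.6755
  Σ                 20,016.9520   150,914.4580
P = 20,016.9520; D_Mac = 7.53933 half-year periods = 3.76967 yrs; D_mod = 3.76967/(1+0.04525) = 3.60647 yrs.
ΔP/P ≈ -D_mod · Δy = -3.60647 × (+0.0065) = -0.023442 = -2.3442%.

-2.34%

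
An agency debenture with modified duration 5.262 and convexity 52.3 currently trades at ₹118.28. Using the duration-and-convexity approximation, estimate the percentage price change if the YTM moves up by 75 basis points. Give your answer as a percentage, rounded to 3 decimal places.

Duration effect: -D_mod·Δy = -5.262 × (+0.0075) = -0.039465
Convexity effect: ½·C·(Δy)² = 0.5 × 52.3 × (0.0075)² = +0.0014709375
ΔP/P ≈ -0.039465 + 0.0014709375 = -0.0379940625
= -3.79940625%.

-3.799%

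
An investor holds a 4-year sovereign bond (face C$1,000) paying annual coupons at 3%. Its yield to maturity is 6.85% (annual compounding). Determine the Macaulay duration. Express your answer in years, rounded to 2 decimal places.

Periodic yield y = 0.0685. Discount each cash flow and weight by its year:
  t   CF        PV=CF/(1+0.0685)^t    t·PV
  1        30.00        28.0767        28.0767
  2        30.00        26.2768        52.5536
  3        30.00        24.5922        73.7766
  4     1,030.00       790.2038     3,160.8152
  Σ                    869.1496     3,315.2222
Price P = Σ PV = 869.1496.
Macaulay duration = Σ(t·PV) / P = 3,315.2222 / 869.1496 = 3.81433 years.

3.81 years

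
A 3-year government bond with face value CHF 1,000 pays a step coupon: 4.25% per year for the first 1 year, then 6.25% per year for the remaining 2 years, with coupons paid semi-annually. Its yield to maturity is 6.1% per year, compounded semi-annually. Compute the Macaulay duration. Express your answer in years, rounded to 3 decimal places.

2.822 years

Periodic yield y = 0.0305. Discount each cash flow and weight by its period:
  t   CF        PV=CF/(1+0.0305)^t    t·PV
  1        21.25        20.6211        20.6211
  2        21.25        20.0107        40.0215
  3        31.25        28.5566        85.6697
  4        31.25        27.7114       110.8455
  5        31.25        26.8912       134.4560
  6     1,031.25       861.1444     5,166.8664
  Σ                    984.9353     5,558.4801
Price P = Σ PV = 984.9353.
Macaulay duration = Σ(t·PV) / P = 5,558.4801 / 984.9353 = 5.64350 half-year periods.
In years: 5.64350 / 2 = 2.82175 years.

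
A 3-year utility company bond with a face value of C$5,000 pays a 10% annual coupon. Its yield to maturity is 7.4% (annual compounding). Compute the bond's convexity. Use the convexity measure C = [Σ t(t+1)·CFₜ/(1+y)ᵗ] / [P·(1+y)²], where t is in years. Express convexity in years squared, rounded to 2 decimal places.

9.22

With y = 0.074:
  t   CF        PV=CF/(1+0.074)^t    t·PV        t(t+1)·PV
  1       500.00       465.5493       465.5493         931.0987
  2       500.00       433.4724       866.9448       2,600.8343
  3     5,500.00     4,439.6614    13,318.9841      53,275.9364
  Σ                  5,338.6831    14,651.4782      56,807.8694
P = 5,338.6831.
Convexity = Σ t(t+1)·PV / [P·(1+y)²] = 56,807.8694 / (5,338.6831 × 1.153476) = 9.22499.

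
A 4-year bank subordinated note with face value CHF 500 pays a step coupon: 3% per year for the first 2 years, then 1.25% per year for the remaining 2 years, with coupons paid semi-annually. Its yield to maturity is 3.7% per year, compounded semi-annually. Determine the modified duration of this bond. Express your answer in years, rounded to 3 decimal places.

3.745 years

Periodic yield y = 0.0185. First find Macaulay duration:
  t   CF        PV=CF/(1+0.0185)^t    t·PV
  1        7.500         7.3638         7.3638
  2        7.500         7.2300        14.4600
  3        7.500         7.0987        21.2961
  4        7.500         6.9697        27.8790
  5        3.125         2.8513        14.2566
  6        3.125         2.7995        16.7971
  7        3.125         2.7487        19.2407
  8      503.125       434.4978     3,475.9828
  Σ                    471.5596     3,597.2760
P = 471.5596; Macaulay duration = 3,597.2760 / 471.5596 = 7.62847 half-year periods = 3.81423 years.
Modified duration = D_Mac / (1 + y) = 3.81423 / 1.0185 = 3.74495 years.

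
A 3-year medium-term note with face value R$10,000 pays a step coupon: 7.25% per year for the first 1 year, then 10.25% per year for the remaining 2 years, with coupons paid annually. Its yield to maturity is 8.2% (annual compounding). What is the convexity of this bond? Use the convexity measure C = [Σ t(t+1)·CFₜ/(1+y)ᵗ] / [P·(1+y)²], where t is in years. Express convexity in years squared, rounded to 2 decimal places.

9.25

With y = 0.082:
  t   CF        PV=CF/(1+0.082)^t    t·PV        t(t+1)·PV
  1       725.00       670.0555       670.0555       1,340.1109
  2     1,025.00       875.5266     1,751.0532       5,253.1596
  3    11,025.00     8,703.5578    26,110.6733     104,442.6931
  Σ                 10,249.1398    28,531.7819     111,035.9636
P = 10,249.1398.
Convexity = Σ t(t+1)·PV / [P·(1+y)²] = 111,035.9636 / (10,249.1398 × 1.170724) = 9.25383.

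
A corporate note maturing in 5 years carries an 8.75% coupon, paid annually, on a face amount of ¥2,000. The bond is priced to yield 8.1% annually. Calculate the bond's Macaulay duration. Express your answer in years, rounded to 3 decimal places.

Periodic yield y = 0.081. Discount each cash flow and weight by its year:
  t   CF        PV=CF/(1+0.081)^t    t·PV
  1       175.00       161.8871       161.8871
  2       175.00       149.7568       299.5137
  3       175.00       138.5355       415.6064
  4       175.00       128.1549       512.6197
  5     2,175.00     1,473.4344     7,367.1718
  Σ                  2,051.7687     8,756.7986
Price P = Σ PV = 2,051.7687.
Macaulay duration = Σ(t·PV) / P = 8,756.7986 / 2,051.7687 = 4.26793 years.

4.268 years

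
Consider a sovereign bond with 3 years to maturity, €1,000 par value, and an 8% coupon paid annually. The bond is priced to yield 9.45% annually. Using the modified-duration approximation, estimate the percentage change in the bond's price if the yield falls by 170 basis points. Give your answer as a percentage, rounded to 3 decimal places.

+4.316%

Periodic yield y = 0.0945. Modified duration first:
  t   CF        PV=CF/(1+0.0945)^t    t·PV
  1        80.00        73.0927        73.0927
  2        80.00        66.7819       133.5637
  3     1,080.00       823.7140     2,471.1421
  Σ                    963.5886     2,677.7985
P = 963.5886; D_Mac = 2.77899 yrs; D_mod = 2.77899/(1+0.0945) = 2.53905 yrs.
ΔP/P ≈ -D_mod · Δy = -2.53905 × (-0.017) = +0.043164 = +4.3164%.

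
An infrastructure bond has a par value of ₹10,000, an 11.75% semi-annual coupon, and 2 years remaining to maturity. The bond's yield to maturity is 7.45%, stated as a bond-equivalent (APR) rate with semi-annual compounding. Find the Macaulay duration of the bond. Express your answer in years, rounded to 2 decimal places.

1.85 years

Periodic yield y = 0.03725. Discount each cash flow and weight by its period:
  t   CF        PV=CF/(1+0.03725)^t    t·PV
  1       587.50       566.4015       566.4015
  2       587.50       546.0608     1,092.1216
  3       587.50       526.4505     1,579.3515
  4    10,587.50     9,146.5992    36,586.3968
  Σ                 10,785.5120    39,824.2714
Price P = Σ PV = 10,785.5120.
Macaulay duration = Σ(t·PV) / P = 39,824.2714 / 10,785.5120 = 3.69239 half-year periods.
In years: 3.69239 / 2 = 1.84619 years.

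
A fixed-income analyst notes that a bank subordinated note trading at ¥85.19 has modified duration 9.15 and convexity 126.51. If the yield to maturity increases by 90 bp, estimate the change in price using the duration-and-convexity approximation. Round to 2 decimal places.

Duration effect: -D_mod·Δy = -9.15 × (+0.009) = -0.082350
Convexity effect: ½·C·(Δy)² = 0.5 × 126.51 × (0.009)² = +0.005123655
ΔP/P ≈ -0.082350 + 0.005123655 = -0.077226345
ΔP ≈ 85.19 × (-0.077226345) = -6.57891233055.

-¥6.58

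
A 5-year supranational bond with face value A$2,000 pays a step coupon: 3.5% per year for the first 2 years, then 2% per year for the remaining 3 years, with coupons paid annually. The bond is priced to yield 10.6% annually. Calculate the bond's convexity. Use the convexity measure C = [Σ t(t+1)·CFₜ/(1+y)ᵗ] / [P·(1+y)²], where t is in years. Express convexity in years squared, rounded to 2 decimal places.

With y = 0.106:
  t   CF        PV=CF/(1+0.106)^t    t·PV        t(t+1)·PV
  1        70.00        63.2911        63.2911         126.5823
  2        70.00        57.2253       114.4505         343.3516
  3        40.00        29.5661        88.6984         354.7937
  4        40.00        26.7325       106.9300         534.6499
  5     2,040.00     1,232.6919     6,163.4594      36,980.7562
  Σ                  1,409.5069     6,536.8294      38,340.1336
P = 1,409.5069.
Convexity = Σ t(t+1)·PV / [P·(1+y)²] = 38,340.1336 / (1,409.5069 × 1.223236) = 22.23700.

22.24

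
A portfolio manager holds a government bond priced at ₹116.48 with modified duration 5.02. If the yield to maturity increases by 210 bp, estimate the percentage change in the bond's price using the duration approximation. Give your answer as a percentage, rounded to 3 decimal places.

Duration approximation: ΔP/P ≈ -D_mod · Δy = -5.02 × (+0.021) = -0.105420.
As a percentage: -10.5420%.

-10.542%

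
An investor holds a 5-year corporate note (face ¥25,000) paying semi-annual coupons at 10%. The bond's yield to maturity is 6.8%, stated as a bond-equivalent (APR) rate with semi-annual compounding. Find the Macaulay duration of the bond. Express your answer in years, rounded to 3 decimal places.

4.120 years

Periodic yield y = 0.034. Discount each cash flow and weight by its period:
  t   CF        PV=CF/(1+0.034)^t    t·PV
  1     1,250.00     1,208.8975     1,208.8975
  2     1,250.00     1,169.1465     2,338.2930
  3     1,250.00     1,130.7026     3,392.1078
  4     1,250.00     1,093.5228     4,374.0914
  5     1,250.00     1,057.5656     5,287.8280
  6     1,250.00     1,022.7907     6,136.7443
  7     1,250.00       989.1593     6,924.1152
  8     1,250.00       956.6338     7,653.0701
  9     1,250.00       925.1777     8,326.5995
  10   26,250.00    18,789.8763   187,898.7626
  Σ                 28,343.4728   233,540.5094
Price P = Σ PV = 28,343.4728.
Macaulay duration = Σ(t·PV) / P = 233,540.5094 / 28,343.4728 = 8.23966 half-year periods.
In years: 8.23966 / 2 = 4.11983 years.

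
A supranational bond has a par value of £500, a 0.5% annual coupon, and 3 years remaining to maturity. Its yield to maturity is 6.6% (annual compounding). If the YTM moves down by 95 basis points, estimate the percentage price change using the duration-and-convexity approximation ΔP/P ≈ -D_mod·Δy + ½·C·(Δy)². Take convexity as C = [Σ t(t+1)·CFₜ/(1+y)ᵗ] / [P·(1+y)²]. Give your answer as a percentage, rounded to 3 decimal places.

With y = 0.066:
  t   CF        PV=CF/(1+0.066)^t    t·PV        t(t+1)·PV
  1         2.50         2.3452         2.3452           4.6904
  2         2.50         2.2000         4.4000          13.2001
  3       502.50       414.8246     1,244.4737       4,977.8946
  Σ                    419.3698     1,251.2189       4,995.7851
P = 419.3698; D_Mac = 2.98357 yrs; D_mod = 2.79885 yrs; C = 10.48316.
Duration effect: -2.79885 × (-0.0095) = +0.026589
Convexity effect: 0.5 × 10.48316 × (-0.0095)² = +0.0004731
ΔP/P ≈ +0.026589 + 0.0004731 = +0.027062 = +2.7062%.

+2.706%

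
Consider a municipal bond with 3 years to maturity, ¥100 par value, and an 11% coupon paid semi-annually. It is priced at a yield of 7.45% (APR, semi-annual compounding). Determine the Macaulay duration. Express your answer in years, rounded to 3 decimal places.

2.653 years

Periodic yield y = 0.03725. Discount each cash flow and weight by its period:
  t   CF        PV=CF/(1+0.03725)^t    t·PV
  1         5.50         5.3025         5.3025
  2         5.50         5.1121        10.2241
  3         5.50         4.9285        14.7854
  4         5.50         4.7515        19.0059
  5         5.50         4.5808        22.9042
  6       105.50        84.7133       508.2800
  Σ                    109.3887       580.5022
Price P = Σ PV = 109.3887.
Macaulay duration = Σ(t·PV) / P = 580.5022 / 109.3887 = 5.30679 half-year periods.
In years: 5.30679 / 2 = 2.65339 years.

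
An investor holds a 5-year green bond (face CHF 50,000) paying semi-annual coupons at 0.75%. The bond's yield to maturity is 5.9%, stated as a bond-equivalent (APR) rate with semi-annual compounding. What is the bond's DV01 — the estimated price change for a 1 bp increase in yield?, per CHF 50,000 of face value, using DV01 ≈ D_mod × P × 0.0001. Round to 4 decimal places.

Periodic yield y = 0.0295.
  t   CF        PV=CF/(1+0.0295)^t    t·PV
  1       187.50       182.1272       182.1272
  2       187.50       176.9084       353.8169
  3       187.50       171.8392       515.5176
  4       187.50       166.9152       667.6608
  5       187.50       162.1323       810.6615
  6       187.50       157.4864       944.9186
  7       187.50       152.9737     1,070.8160
  8       187.50       148.5903     1,188.7224
  9       187.50       144.3325     1,298.9924
  10   50,187.50    37,525.9809   375,259.8089
  Σ                 38,989.2862   382,293.0423
P = 38,989.2862; D_Mac = 9.80508 half-year periods = 4.90254 yrs; D_mod = 4.76206 yrs.
DV01 ≈ 4.76206 × 38,989.2862 × 0.0001 = 18.566928.

CHF 18.5669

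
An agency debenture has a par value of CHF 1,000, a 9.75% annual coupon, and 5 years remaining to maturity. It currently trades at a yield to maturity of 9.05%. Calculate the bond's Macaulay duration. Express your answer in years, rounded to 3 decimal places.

4.199 years

Periodic yield y = 0.0905. Discount each cash flow and weight by its year:
  t   CF        PV=CF/(1+0.0905)^t    t·PV
  1        97.50        89.4085        89.4085
  2        97.50        81.9886       163.9771
  3        97.50        75.1844       225.5531
  4        97.50        68.9449       275.7795
  5     1,097.50       711.6659     3,558.3297
  Σ                  1,027.1923     4,313.0479
Price P = Σ PV = 1,027.1923.
Macaulay duration = Σ(t·PV) / P = 4,313.0479 / 1,027.1923 = 4.19887 years.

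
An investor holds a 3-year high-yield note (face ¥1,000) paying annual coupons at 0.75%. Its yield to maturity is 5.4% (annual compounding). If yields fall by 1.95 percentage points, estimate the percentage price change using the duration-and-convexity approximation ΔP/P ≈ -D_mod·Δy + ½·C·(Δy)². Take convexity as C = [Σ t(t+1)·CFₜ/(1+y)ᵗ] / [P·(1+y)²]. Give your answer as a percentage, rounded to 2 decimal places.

With y = 0.054:
  t   CF        PV=CF/(1+0.054)^t    t·PV        t(t+1)·PV
  1         7.50         7.1157         7.1157          14.2315
  2         7.50         6.7512        13.5024          40.5071
  3     1,007.50       860.4452     2,581.3356      10,325.3425
  Σ                    874.3121     2,601.9538      10,380.0812
P = 874.3121; D_Mac = 2.97600 yrs; D_mod = 2.82353 yrs; C = 10.68693.
Duration effect: -2.82353 × (-0.0195) = +0.055059
Convexity effect: 0.5 × 10.68693 × (-0.0195)² = +0.0020319
ΔP/P ≈ +0.055059 + 0.0020319 = +0.057091 = +5.7091%.

+5.71%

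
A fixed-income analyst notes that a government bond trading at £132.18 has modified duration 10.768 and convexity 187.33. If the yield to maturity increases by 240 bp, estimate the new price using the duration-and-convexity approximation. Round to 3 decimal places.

£105.152

Duration effect: -D_mod·Δy = -10.768 × (+0.024) = -0.258432
Convexity effect: ½·C·(Δy)² = 0.5 × 187.33 × (0.024)² = +0.05395104
ΔP/P ≈ -0.258432 + 0.05395104 = -0.20448096
New price ≈ 132.18 × (1 - 0.20448096) = 105.1517067072.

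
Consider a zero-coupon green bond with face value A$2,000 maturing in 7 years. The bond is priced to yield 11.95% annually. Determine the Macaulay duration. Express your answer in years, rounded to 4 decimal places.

A zero-coupon bond has a single cash flow at maturity, so its Macaulay duration equals its maturity: 7 years.

7.0000 years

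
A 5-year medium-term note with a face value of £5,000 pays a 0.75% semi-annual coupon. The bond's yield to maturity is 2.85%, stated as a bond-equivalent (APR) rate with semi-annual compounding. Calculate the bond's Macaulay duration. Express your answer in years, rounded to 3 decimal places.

4.911 years

Periodic yield y = 0.01425. Discount each cash flow and weight by its period:
  t   CF        PV=CF/(1+0.01425)^t    t·PV
  1        18.75        18.4866        18.4866
  2        18.75        18.2268        36.4537
  3        18.75        17.9708        53.9123
  4        18.75        17.7183        70.8731
  5        18.75        17.4693        87.3466
  6        18.75        17.2239       103.3433
  7        18.75        16.9819       118.8733
  8        18.75        16.7433       133.9464
  9        18.75        16.5081       148.5726
  10    5,018.75     4,356.5770    43,565.7705
  Σ                  4,513.9059    44,337.5782
Price P = Σ PV = 4,513.9059.
Macaulay duration = Σ(t·PV) / P = 44,337.5782 / 4,513.9059 = 9.82244 half-year periods.
In years: 9.82244 / 2 = 4.91122 years.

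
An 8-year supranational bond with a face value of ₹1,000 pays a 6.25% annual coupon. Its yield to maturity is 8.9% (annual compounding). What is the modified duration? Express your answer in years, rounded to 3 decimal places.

5.872 years

Periodic yield y = 0.089. First find Macaulay duration:
  t   CF        PV=CF/(1+0.089)^t    t·PV
  1        62.50        57.3921        57.3921
  2        62.50        52.7017       105.4033
  3        62.50        48.3945       145.1836
  4        62.50        44.4394       177.7577
  5        62.50        40.8076       204.0378
  6        62.50        37.4725       224.8350
  7        62.50        34.4100       240.8701
  8     1,062.50       537.1628     4,297.3021
  Σ                    852.7806     5,452.7818
P = 852.7806; Macaulay duration = 5,452.7818 / 852.7806 = 6.39412 years.
Modified duration = D_Mac / (1 + y) = 6.39412 / 1.089 = 5.87155 years.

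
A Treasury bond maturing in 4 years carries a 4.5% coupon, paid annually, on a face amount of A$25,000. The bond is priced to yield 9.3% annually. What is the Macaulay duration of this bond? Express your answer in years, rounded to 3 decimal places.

3.724 years

Periodic yield y = 0.093. Discount each cash flow and weight by its year:
  t   CF        PV=CF/(1+0.093)^t    t·PV
  1     1,125.00     1,029.2772     1,029.2772
  2     1,125.00       941.6992     1,883.3984
  3     1,125.00       861.5729     2,584.7187
  4    26,125.00    18,305.2494    73,220.9978
  Σ                 21,137.7988    78,718.3921
Price P = Σ PV = 21,137.7988.
Macaulay duration = Σ(t·PV) / P = 78,718.3921 / 21,137.7988 = 3.72406 years.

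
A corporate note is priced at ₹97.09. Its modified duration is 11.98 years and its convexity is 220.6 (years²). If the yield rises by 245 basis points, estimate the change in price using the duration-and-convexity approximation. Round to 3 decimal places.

-₹22.069

Duration effect: -D_mod·Δy = -11.98 × (+0.0245) = -0.293510
Convexity effect: ½·C·(Δy)² = 0.5 × 220.6 × (0.0245)² = +0.066207575
ΔP/P ≈ -0.293510 + 0.066207575 = -0.227302425
ΔP ≈ 97.09 × (-0.227302425) = -22.06879244325.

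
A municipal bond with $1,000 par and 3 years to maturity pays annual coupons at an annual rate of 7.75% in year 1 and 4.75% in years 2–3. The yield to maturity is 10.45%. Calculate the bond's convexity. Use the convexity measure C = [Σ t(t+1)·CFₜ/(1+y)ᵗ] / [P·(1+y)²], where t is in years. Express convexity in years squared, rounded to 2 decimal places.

With y = 0.1045:
  t   CF        PV=CF/(1+0.1045)^t    t·PV        t(t+1)·PV
  1        77.50        70.1675        70.1675         140.3350
  2        47.50        38.9370        77.8739         233.6218
  3     1,047.50       777.4221     2,332.2662       9,329.0650
  Σ                    886.5265     2,480.3077       9,703.0218
P = 886.5265.
Convexity = Σ t(t+1)·PV / [P·(1+y)²] = 9,703.0218 / (886.5265 × 1.219920) = 8.97189.

8.97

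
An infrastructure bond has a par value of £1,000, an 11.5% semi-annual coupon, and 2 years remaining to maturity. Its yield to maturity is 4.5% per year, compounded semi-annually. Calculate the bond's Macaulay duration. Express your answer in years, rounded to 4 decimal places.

Periodic yield y = 0.0225. Discount each cash flow and weight by its period:
  t   CF        PV=CF/(1+0.0225)^t    t·PV
  1        57.50        56.2347        56.2347
  2        57.50        54.9973       109.9946
  3        57.50        53.7871       161.3612
  4     1,057.50       967.4468     3,869.7874
  Σ                  1,132.4659     4,197.3778
Price P = Σ PV = 1,132.4659.
Macaulay duration = Σ(t·PV) / P = 4,197.3778 / 1,132.4659 = 3.70641 half-year periods.
In years: 3.70641 / 2 = 1.85320 years.

1.8532 years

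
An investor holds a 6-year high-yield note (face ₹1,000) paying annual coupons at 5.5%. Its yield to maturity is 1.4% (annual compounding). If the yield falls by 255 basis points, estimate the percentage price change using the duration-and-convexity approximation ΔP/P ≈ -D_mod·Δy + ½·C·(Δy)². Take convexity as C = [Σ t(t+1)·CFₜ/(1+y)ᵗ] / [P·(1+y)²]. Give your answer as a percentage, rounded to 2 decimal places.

With y = 0.014:
  t   CF        PV=CF/(1+0.014)^t    t·PV        t(t+1)·PV
  1        55.00        54.2406        54.2406         108.4813
  2        55.00        53.4917       106.9835         320.9505
  3        55.00        52.7532       158.2596         633.0384
  4        55.00        52.0249       208.0994       1,040.4971
  5        55.00        51.3066       256.5328       1,539.1969
  6     1,055.00       970.5652     5,823.3914      40,763.7397
  Σ                  1,234.3822     6,607.5073      44,405.9038
P = 1,234.3822; D_Mac = 5.35289 yrs; D_mod = 5.27898 yrs; C = 34.98768.
Duration effect: -5.27898 × (-0.0255) = +0.134614
Convexity effect: 0.5 × 34.98768 × (-0.0255)² = +0.0113754
ΔP/P ≈ +0.134614 + 0.0113754 = +0.145989 = +14.5989%.

+14.60%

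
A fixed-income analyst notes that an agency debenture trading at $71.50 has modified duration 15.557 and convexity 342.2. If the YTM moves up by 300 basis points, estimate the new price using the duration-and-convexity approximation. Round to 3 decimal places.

$49.141

Duration effect: -D_mod·Δy = -15.557 × (+0.03) = -0.466710
Convexity effect: ½·C·(Δy)² = 0.5 × 342.2 × (0.03)² = +0.1539900
ΔP/P ≈ -0.466710 + 0.1539900 = -0.312720
New price ≈ 71.50 × (1 - 0.312720) = 49.14052.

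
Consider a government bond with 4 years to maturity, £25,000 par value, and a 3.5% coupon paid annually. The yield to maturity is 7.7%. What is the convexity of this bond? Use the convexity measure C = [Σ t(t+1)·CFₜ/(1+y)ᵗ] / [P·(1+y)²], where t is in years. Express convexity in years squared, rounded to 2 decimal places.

With y = 0.077:
  t   CF        PV=CF/(1+0.077)^t    t·PV        t(t+1)·PV
  1       875.00       812.4420       812.4420       1,624.8839
  2       875.00       754.3565     1,508.7130       4,526.1391
  3       875.00       700.4239     2,101.2716       8,405.0865
  4    25,875.00    19,231.6942    76,926.7769     384,633.8845
  Σ                 21,498.9166    81,349.2035     399,189.9941
P = 21,498.9166.
Convexity = Σ t(t+1)·PV / [P·(1+y)²] = 399,189.9941 / (21,498.9166 × 1.159929) = 16.00780.

16.01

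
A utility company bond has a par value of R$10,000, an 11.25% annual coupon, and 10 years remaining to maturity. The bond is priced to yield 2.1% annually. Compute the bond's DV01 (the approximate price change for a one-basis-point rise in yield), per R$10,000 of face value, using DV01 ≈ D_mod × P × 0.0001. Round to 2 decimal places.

R$13.20

Periodic yield y = 0.021.
  t   CF        PV=CF/(1+0.021)^t    t·PV
  1     1,125.00     1,101.8609     1,101.8609
  2     1,125.00     1,079.1978     2,158.3955
  3     1,125.00     1,057.0008     3,171.0023
  4     1,125.00     1,035.2603     4,141.0411
  5     1,125.00     1,013.9670     5,069.8349
  6     1,125.00       993.1116     5,958.6698
  7     1,125.00       972.6852     6,808.7967
  8     1,125.00       952.6790     7,621.4319
  9     1,125.00       933.0842     8,397.7580
  10   11,125.00     9,037.3811    90,373.8115
  Σ                 18,176.2279   134,802.6026
P = 18,176.2279; D_Mac = 7.41642 yrs; D_mod = 7.26388 yrs.
DV01 ≈ 7.26388 × 18,176.2279 × 0.0001 = 13.202997.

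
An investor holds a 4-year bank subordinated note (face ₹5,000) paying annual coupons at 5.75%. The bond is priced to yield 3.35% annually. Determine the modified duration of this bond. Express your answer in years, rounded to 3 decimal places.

3.580 years

Periodic yield y = 0.0335. First find Macaulay duration:
  t   CF        PV=CF/(1+0.0335)^t    t·PV
  1       287.50       278.1809       278.1809
  2       287.50       269.1639       538.3279
  3       287.50       260.4392       781.3177
  4     5,287.50     4,634.5594    18,538.2378
  Σ                  5,442.3436    20,136.0643
P = 5,442.3436; Macaulay duration = 20,136.0643 / 5,442.3436 = 3.69989 years.
Modified duration = D_Mac / (1 + y) = 3.69989 / 1.0335 = 3.57996 years.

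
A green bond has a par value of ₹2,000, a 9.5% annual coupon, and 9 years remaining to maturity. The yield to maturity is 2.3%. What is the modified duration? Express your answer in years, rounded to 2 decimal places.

Periodic yield y = 0.023. First find Macaulay duration:
  t   CF        PV=CF/(1+0.023)^t    t·PV
  1       190.00       185.7283       185.7283
  2       190.00       181.5525       363.1051
  3       190.00       177.4707       532.4121
  4       190.00       173.4807       693.9226
  5       190.00       169.5803       847.9016
  6       190.00       165.7677       994.6059
  7       190.00       162.0407     1,134.2850
  8       190.00       158.3976     1,267.1806
  9     2,190.00     1,784.6926    16,062.2330
  Σ                  3,158.7110    22,081.3743
P = 3,158.7110; Macaulay duration = 22,081.3743 / 3,158.7110 = 6.99063 years.
Modified duration = D_Mac / (1 + y) = 6.99063 / 1.023 = 6.83346 years.

6.83 years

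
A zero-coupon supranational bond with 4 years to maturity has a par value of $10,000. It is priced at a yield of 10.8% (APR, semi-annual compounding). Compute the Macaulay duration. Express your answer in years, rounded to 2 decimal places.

A zero-coupon bond has a single cash flow at maturity, so its Macaulay duration equals its maturity: 4 years.
(Equivalently: 8 semi-annual periods ÷ 2 = 4 years.)

4.00 years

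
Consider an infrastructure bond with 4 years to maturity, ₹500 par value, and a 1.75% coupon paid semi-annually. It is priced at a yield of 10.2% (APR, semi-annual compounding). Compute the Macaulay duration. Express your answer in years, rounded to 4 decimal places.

Periodic yield y = 0.051. Discount each cash flow and weight by its period:
  t   CF        PV=CF/(1+0.051)^t    t·PV
  1        4.375         4.1627         4.1627
  2        4.375         3.9607         7.9214
  3        4.375         3.7685        11.3055
  4        4.375         3.5856        14.3426
  5        4.375         3.4117        17.0583
  6        4.375         3.2461        19.4766
  7        4.375         3.0886        21.6201
  8      504.375       338.7910     2,710.3277
  Σ                    364.0149     2,806.2149
Price P = Σ PV = 364.0149.
Macaulay duration = Σ(t·PV) / P = 2,806.2149 / 364.0149 = 7.70907 half-year periods.
In years: 7.70907 / 2 = 3.85453 years.

3.8545 years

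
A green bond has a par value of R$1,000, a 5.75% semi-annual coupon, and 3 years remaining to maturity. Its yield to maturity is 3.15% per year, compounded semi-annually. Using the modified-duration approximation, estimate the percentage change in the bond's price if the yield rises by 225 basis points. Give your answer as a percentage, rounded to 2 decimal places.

-6.22%

Periodic yield y = 0.01575. Modified duration first:
  t   CF        PV=CF/(1+0.01575)^t    t·PV
  1        28.75        28.3042        28.3042
  2        28.75        27.8653        55.7307
  3        28.75        27.4333        82.2998
  4        28.75        27.0079       108.0315
  5        28.75        26.5891       132.9455
  6     1,028.75       936.6749     5,620.0491
  Σ                  1,073.8746     6,027.3608
P = 1,073.8746; D_Mac = 5.61272 half-year periods = 2.80636 yrs; D_mod = 2.80636/(1+0.01575) = 2.76285 yrs.
ΔP/P ≈ -D_mod · Δy = -2.76285 × (+0.0225) = -0.062164 = -6.2164%.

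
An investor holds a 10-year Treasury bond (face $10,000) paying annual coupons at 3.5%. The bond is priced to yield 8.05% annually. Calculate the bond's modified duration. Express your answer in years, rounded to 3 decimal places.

7.654 years

Periodic yield y = 0.0805. First find Macaulay duration:
  t   CF        PV=CF/(1+0.0805)^t    t·PV
  1       350.00       323.9241       323.9241
  2       350.00       299.7909       599.5819
  3       350.00       277.4558       832.3673
  4       350.00       256.7846     1,027.1384
  5       350.00       237.6535     1,188.2674
  6       350.00       219.9477     1,319.6862
  7       350.00       203.5610     1,424.9272
  8       350.00       188.3952     1,507.1617
  9       350.00       174.3593     1,569.2337
  10   10,350.00     4,771.9143    47,719.1432
  Σ                  6,953.7864    57,511.4311
P = 6,953.7864; Macaulay duration = 57,511.4311 / 6,953.7864 = 8.27052 years.
Modified duration = D_Mac / (1 + y) = 8.27052 / 1.0805 = 7.65435 years.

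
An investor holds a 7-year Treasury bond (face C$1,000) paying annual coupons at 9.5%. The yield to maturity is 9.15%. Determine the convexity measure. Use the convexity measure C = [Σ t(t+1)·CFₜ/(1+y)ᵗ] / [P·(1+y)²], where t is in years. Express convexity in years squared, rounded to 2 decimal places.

33.24

With y = 0.0915:
  t   CF        PV=CF/(1+0.0915)^t    t·PV        t(t+1)·PV
  1        95.00        87.0362        87.0362         174.0724
  2        95.00        79.7400       159.4800         478.4399
  3        95.00        73.0554       219.1662         876.6649
  4        95.00        66.9312       267.7248       1,338.6241
  5        95.00        61.3204       306.6019       1,839.6117
  6        95.00        56.1799       337.0796       2,359.5569
  7     1,095.00       593.2639     4,152.8475      33,222.7797
  Σ                  1,017.5270     5,529.9362      40,289.7495
P = 1,017.5270.
Convexity = Σ t(t+1)·PV / [P·(1+y)²] = 40,289.7495 / (1,017.5270 × 1.191372) = 33.23542.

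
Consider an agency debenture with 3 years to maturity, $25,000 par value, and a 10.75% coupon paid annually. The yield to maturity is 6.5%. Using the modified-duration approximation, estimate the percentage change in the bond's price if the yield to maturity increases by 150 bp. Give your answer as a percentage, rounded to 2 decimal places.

Periodic yield y = 0.065. Modified duration first:
  t   CF        PV=CF/(1+0.065)^t    t·PV
  1     2,687.50     2,523.4742     2,523.4742
  2     2,687.50     2,369.4593     4,738.9186
  3    27,687.50    22,921.0717    68,763.2152
  Σ                 27,814.0052    76,025.6080
P = 27,814.0052; D_Mac = 2.73336 yrs; D_mod = 2.73336/(1+0.065) = 2.56653 yrs.
ΔP/P ≈ -D_mod · Δy = -2.56653 × (+0.015) = -0.038498 = -3.8498%.

-3.85%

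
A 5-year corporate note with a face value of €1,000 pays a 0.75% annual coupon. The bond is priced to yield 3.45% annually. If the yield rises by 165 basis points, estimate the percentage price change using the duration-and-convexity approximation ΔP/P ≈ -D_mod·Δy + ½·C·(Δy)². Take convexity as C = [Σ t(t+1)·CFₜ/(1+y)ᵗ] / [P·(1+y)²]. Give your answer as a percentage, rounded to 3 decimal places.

-7.474%

With y = 0.0345:
  t   CF        PV=CF/(1+0.0345)^t    t·PV        t(t+1)·PV
  1         7.50         7.2499         7.2499          14.4998
  2         7.50         7.0081        14.0162          42.0486
  3         7.50         6.7744        20.3232          81.2926
  4         7.50         6.5485        26.1938         130.9692
  5     1,007.50       850.3399     4,251.6997      25,510.1983
  Σ                    877.9208     4,319.4828      25,779.0085
P = 877.9208; D_Mac = 4.92013 yrs; D_mod = 4.75604 yrs; C = 27.43784.
Duration effect: -4.75604 × (+0.0165) = -0.078475
Convexity effect: 0.5 × 27.43784 × (0.0165)² = +0.0037350
ΔP/P ≈ -0.078475 + 0.0037350 = -0.074740 = -7.4740%.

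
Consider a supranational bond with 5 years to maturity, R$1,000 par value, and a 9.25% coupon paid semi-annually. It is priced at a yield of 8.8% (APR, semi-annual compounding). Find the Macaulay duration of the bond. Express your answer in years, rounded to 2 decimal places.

Periodic yield y = 0.044. Discount each cash flow and weight by its period:
  t   CF        PV=CF/(1+0.044)^t    t·PV
  1        46.25        44.3008        44.3008
  2        46.25        42.4337        84.8674
  3        46.25        40.6453       121.9359
  4        46.25        38.9323       155.7291
  5        46.25        37.2914       186.4572
  6        46.25        35.7198       214.3187
  7        46.25        34.2143       239.5004
  8        46.25        32.7724       262.1789
  9        46.25        31.3912       282.5204
  10    1,046.25       680.1904     6,801.9038
  Σ                  1,017.8915     8,393.7125
Price P = Σ PV = 1,017.8915.
Macaulay duration = Σ(t·PV) / P = 8,393.7125 / 1,017.8915 = 8.24618 half-year periods.
In years: 8.24618 / 2 = 4.12309 years.

4.12 years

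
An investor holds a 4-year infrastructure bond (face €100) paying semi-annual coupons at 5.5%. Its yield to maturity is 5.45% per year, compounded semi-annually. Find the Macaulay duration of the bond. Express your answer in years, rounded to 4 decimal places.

Periodic yield y = 0.02725. Discount each cash flow and weight by its period:
  t   CF        PV=CF/(1+0.02725)^t    t·PV
  1         2.75         2.6771         2.6771
  2         2.75         2.6060         5.2121
  3         2.75         2.5369         7.6107
  4         2.75         2.4696         9.8784
  5         2.75         2.4041        12.0205
  6         2.75         2.3403        14.0419
  7         2.75         2.2782        15.9477
  8       102.75        82.8653       662.9223
  Σ                    100.1775       730.3107
Price P = Σ PV = 100.1775.
Macaulay duration = Σ(t·PV) / P = 730.3107 / 100.1775 = 7.29016 half-year periods.
In years: 7.29016 / 2 = 3.64508 years.

3.6451 years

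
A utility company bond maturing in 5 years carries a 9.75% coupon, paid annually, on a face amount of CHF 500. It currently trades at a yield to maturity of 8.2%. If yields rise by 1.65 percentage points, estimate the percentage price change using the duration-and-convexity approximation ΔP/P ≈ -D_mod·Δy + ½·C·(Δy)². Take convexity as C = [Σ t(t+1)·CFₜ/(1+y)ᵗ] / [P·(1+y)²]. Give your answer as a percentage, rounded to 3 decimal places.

With y = 0.082:
  t   CF        PV=CF/(1+0.082)^t    t·PV        t(t+1)·PV
  1        48.75        45.0555        45.0555          90.1109
  2        48.75        41.6409        83.2818         249.8454
  3        48.75        38.4851       115.4554         461.8214
  4        48.75        35.5685       142.2740         711.3700
  5       548.75       370.0311     1,850.1555      11,100.9331
  Σ                    530.7811     2,236.2221      12,614.0808
P = 530.7811; D_Mac = 4.21308 yrs; D_mod = 3.89379 yrs; C = 20.29951.
Duration effect: -3.89379 × (+0.0165) = -0.064247
Convexity effect: 0.5 × 20.29951 × (0.0165)² = +0.0027633
ΔP/P ≈ -0.064247 + 0.0027633 = -0.061484 = -6.1484%.

-6.148%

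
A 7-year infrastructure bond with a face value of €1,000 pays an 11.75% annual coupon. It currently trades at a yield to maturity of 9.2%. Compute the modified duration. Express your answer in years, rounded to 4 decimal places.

4.8120 years

Periodic yield y = 0.092. First find Macaulay duration:
  t   CF        PV=CF/(1+0.092)^t    t·PV
  1       117.50       107.6007       107.6007
  2       117.50        98.5355       197.0709
  3       117.50        90.2339       270.7018
  4       117.50        82.6318       330.5273
  5       117.50        75.6702       378.3508
  6       117.50        69.2950       415.7701
  7     1,117.50       603.5164     4,224.6147
  Σ                  1,127.4835     5,924.6364
P = 1,127.4835; Macaulay duration = 5,924.6364 / 1,127.4835 = 5.25474 years.
Modified duration = D_Mac / (1 + y) = 5.25474 / 1.092 = 4.81204 years.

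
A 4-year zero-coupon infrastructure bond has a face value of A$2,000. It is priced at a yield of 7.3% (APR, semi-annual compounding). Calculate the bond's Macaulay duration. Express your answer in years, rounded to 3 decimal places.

A zero-coupon bond has a single cash flow at maturity, so its Macaulay duration equals its maturity: 4 years.
(Equivalently: 8 semi-annual periods ÷ 2 = 4 years.)

4.000 years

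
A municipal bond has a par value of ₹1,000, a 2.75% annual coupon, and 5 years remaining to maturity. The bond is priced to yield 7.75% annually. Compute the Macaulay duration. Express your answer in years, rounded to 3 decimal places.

4.703 years

Periodic yield y = 0.0775. Discount each cash flow and weight by its year:
  t   CF        PV=CF/(1+0.0775)^t    t·PV
  1        27.50        25.5220        25.5220
  2        27.50        23.6863        47.3727
  3        27.50        21.9827        65.9481
  4        27.50        20.4016        81.6063
  5     1,027.50       707.4495     3,537.2474
  Σ                    799.0421     3,757.6965
Price P = Σ PV = 799.0421.
Macaulay duration = Σ(t·PV) / P = 3,757.6965 / 799.0421 = 4.70275 years.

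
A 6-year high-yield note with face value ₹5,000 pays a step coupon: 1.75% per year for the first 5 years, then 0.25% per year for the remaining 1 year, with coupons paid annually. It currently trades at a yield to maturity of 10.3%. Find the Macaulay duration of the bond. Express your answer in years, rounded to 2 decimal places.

Periodic yield y = 0.103. Discount each cash flow and weight by its year:
  t   CF        PV=CF/(1+0.103)^t    t·PV
  1        87.50        79.3291        79.3291
  2        87.50        71.9212       143.8424
  3        87.50        65.2051       195.6153
  4        87.50        59.1161       236.4645
  5        87.50        53.5958       267.9788
  6     5,012.50     2,783.5646    16,701.3878
  Σ                  3,112.7320    17,624.6180
Price P = Σ PV = 3,112.7320.
Macaulay duration = Σ(t·PV) / P = 17,624.6180 / 3,112.7320 = 5.66211 years.

5.66 years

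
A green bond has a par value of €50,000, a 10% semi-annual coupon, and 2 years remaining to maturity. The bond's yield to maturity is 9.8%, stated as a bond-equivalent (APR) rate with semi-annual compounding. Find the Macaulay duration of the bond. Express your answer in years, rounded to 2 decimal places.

1.86 years

Periodic yield y = 0.049. Discount each cash flow and weight by its period:
  t   CF        PV=CF/(1+0.049)^t    t·PV
  1     2,500.00     2,383.2221     2,383.2221
  2     2,500.00     2,271.8991     4,543.7981
  3     2,500.00     2,165.7760     6,497.3281
  4    52,500.00    43,356.8129   173,427.2517
  Σ                 50,177.7101   186,851.6001
Price P = Σ PV = 50,177.7101.
Macaulay duration = Σ(t·PV) / P = 186,851.6001 / 50,177.7101 = 3.72380 half-year periods.
In years: 3.72380 / 2 = 1.86190 years.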